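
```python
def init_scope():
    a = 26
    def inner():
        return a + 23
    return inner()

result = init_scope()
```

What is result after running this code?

Step 1: init_scope() defines a = 26.
Step 2: inner() reads a = 26 from enclosing scope, returns 26 + 23 = 49.
Step 3: result = 49

The answer is 49.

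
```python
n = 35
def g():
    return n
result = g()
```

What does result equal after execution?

Step 1: n = 35 is defined in the global scope.
Step 2: g() looks up n. No local n exists, so Python checks the global scope via LEGB rule and finds n = 35.
Step 3: result = 35

The answer is 35.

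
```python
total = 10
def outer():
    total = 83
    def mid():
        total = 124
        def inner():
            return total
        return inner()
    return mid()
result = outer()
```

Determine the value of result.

Step 1: Three levels of shadowing: global 10, outer 83, mid 124.
Step 2: inner() finds total = 124 in enclosing mid() scope.
Step 3: result = 124

The answer is 124.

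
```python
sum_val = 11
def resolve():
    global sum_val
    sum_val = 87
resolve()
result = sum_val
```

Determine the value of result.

Step 1: sum_val = 11 globally.
Step 2: resolve() declares global sum_val and sets it to 87.
Step 3: After resolve(), global sum_val = 87. result = 87

The answer is 87.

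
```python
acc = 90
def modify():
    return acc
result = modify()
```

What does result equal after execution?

Step 1: acc = 90 is defined in the global scope.
Step 2: modify() looks up acc. No local acc exists, so Python checks the global scope via LEGB rule and finds acc = 90.
Step 3: result = 90

The answer is 90.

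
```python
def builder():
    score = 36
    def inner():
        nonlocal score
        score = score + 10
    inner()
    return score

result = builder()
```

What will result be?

Step 1: builder() sets score = 36.
Step 2: inner() uses nonlocal to modify score in builder's scope: score = 36 + 10 = 46.
Step 3: builder() returns the modified score = 46

The answer is 46.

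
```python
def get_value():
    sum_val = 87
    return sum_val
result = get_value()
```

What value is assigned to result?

Step 1: get_value() defines sum_val = 87 in its local scope.
Step 2: return sum_val finds the local variable sum_val = 87.
Step 3: result = 87

The answer is 87.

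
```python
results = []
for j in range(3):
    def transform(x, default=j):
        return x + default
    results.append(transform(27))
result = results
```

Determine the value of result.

Step 1: Default argument default=j is evaluated at function definition time.
Step 2: Each iteration creates transform with default = current j value.
Step 3: transform(27) returns 27 + default. results = [27, 28, 29]

The answer is [27, 28, 29].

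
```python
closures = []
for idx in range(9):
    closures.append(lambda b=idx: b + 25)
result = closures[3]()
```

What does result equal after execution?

Step 1: Default argument b=idx captures idx's value at definition time.
Step 2: closures[3] was defined when idx = 3, so b defaults to 3.
Step 3: result = 3 + 25 = 28 (default arg fixes the late binding issue)

The answer is 28.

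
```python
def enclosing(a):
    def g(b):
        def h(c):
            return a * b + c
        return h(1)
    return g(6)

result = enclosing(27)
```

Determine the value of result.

Step 1: a = 27, b = 6, c = 1.
Step 2: h() computes a * b + c = 27 * 6 + 1 = 163.
Step 3: result = 163

The answer is 163.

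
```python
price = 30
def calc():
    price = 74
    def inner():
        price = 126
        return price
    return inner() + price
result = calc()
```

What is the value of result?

Step 1: calc() has local price = 74. inner() has local price = 126.
Step 2: inner() returns its local price = 126.
Step 3: calc() returns 126 + its own price (74) = 200

The answer is 200.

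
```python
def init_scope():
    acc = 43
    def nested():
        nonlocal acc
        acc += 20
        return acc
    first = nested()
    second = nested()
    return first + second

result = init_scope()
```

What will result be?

Step 1: acc starts at 43.
Step 2: First call: acc = 43 + 20 = 63, returns 63.
Step 3: Second call: acc = 63 + 20 = 83, returns 83.
Step 4: result = 63 + 83 = 146

The answer is 146.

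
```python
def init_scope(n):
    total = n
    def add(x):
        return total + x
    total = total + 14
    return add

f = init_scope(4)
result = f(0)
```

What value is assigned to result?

Step 1: init_scope(4) sets total = 4, then total = 4 + 14 = 18.
Step 2: Closures capture by reference, so add sees total = 18.
Step 3: f(0) returns 18 + 0 = 18

The answer is 18.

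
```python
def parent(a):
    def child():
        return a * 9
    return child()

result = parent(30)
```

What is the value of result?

Step 1: parent(30) binds parameter a = 30.
Step 2: child() accesses a = 30 from enclosing scope.
Step 3: result = 30 * 9 = 270

The answer is 270.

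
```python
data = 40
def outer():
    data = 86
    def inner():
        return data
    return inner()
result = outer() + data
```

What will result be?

Step 1: Global data = 40. outer() shadows with data = 86.
Step 2: inner() returns enclosing data = 86. outer() = 86.
Step 3: result = 86 + global data (40) = 126

The answer is 126.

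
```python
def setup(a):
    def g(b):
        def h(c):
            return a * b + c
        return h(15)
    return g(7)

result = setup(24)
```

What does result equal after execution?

Step 1: a = 24, b = 7, c = 15.
Step 2: h() computes a * b + c = 24 * 7 + 15 = 183.
Step 3: result = 183

The answer is 183.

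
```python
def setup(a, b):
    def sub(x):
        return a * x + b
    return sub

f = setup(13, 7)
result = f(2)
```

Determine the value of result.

Step 1: setup(13, 7) captures a = 13, b = 7.
Step 2: f(2) computes 13 * 2 + 7 = 33.
Step 3: result = 33

The answer is 33.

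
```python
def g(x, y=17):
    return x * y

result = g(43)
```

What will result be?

Step 1: g(43) uses default y = 17.
Step 2: Returns 43 * 17 = 731.
Step 3: result = 731

The answer is 731.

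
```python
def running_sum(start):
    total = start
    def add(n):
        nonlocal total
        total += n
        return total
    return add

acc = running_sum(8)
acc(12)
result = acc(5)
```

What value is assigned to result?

Step 1: running_sum(8) creates closure with total = 8.
Step 2: First acc(12): total = 8 + 12 = 20.
Step 3: Second acc(5): total = 20 + 5 = 25. result = 25

The answer is 25.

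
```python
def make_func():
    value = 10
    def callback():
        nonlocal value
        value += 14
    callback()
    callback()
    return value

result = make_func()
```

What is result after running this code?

Step 1: value starts at 10.
Step 2: callback() is called 2 times, each adding 14.
Step 3: value = 10 + 14 * 2 = 38

The answer is 38.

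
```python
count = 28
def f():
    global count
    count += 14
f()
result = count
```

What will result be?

Step 1: count = 28 globally.
Step 2: f() modifies global count: count += 14 = 42.
Step 3: result = 42

The answer is 42.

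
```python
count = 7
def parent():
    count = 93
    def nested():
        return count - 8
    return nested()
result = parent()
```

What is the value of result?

Step 1: parent() shadows global count with count = 93.
Step 2: nested() finds count = 93 in enclosing scope, computes 93 - 8 = 85.
Step 3: result = 85

The answer is 85.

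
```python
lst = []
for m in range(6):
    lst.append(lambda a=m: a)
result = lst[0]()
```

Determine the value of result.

Step 1: Default argument a=m captures m's value at each iteration.
Step 2: lst[0] captured a = 0 when m was 0.
Step 3: result = 0

The answer is 0.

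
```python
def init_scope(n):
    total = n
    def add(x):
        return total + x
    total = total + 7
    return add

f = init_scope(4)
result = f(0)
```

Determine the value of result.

Step 1: init_scope(4) sets total = 4, then total = 4 + 7 = 11.
Step 2: Closures capture by reference, so add sees total = 11.
Step 3: f(0) returns 11 + 0 = 11

The answer is 11.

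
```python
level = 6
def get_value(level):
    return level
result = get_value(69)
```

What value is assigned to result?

Step 1: Global level = 6.
Step 2: get_value(69) takes parameter level = 69, which shadows the global.
Step 3: result = 69

The answer is 69.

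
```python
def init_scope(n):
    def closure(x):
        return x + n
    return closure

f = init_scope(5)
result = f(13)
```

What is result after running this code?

Step 1: init_scope(5) creates a closure that captures n = 5.
Step 2: f(13) calls the closure with x = 13, returning 13 + 5 = 18.
Step 3: result = 18

The answer is 18.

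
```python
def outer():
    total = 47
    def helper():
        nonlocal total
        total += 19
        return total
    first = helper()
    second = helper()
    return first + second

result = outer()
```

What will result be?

Step 1: total starts at 47.
Step 2: First call: total = 47 + 19 = 66, returns 66.
Step 3: Second call: total = 66 + 19 = 85, returns 85.
Step 4: result = 66 + 85 = 151

The answer is 151.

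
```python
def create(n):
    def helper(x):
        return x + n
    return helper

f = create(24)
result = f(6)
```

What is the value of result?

Step 1: create(24) creates a closure that captures n = 24.
Step 2: f(6) calls the closure with x = 6, returning 6 + 24 = 30.
Step 3: result = 30

The answer is 30.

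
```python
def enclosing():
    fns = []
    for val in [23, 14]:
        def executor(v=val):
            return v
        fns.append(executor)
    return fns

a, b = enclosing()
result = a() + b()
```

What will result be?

Step 1: Default argument v=val captures val at each iteration.
Step 2: a() returns 23 (captured at first iteration), b() returns 14 (captured at second).
Step 3: result = 23 + 14 = 37

The answer is 37.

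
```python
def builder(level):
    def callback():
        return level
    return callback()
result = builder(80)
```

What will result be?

Step 1: builder(80) binds parameter level = 80.
Step 2: callback() looks up level in enclosing scope and finds the parameter level = 80.
Step 3: result = 80

The answer is 80.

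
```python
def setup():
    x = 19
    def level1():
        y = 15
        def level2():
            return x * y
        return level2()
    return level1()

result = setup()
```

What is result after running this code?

Step 1: x = 19 in setup. y = 15 in level1.
Step 2: level2() reads x = 19 and y = 15 from enclosing scopes.
Step 3: result = 19 * 15 = 285

The answer is 285.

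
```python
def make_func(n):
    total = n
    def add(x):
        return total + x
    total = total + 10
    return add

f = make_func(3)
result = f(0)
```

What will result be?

Step 1: make_func(3) sets total = 3, then total = 3 + 10 = 13.
Step 2: Closures capture by reference, so add sees total = 13.
Step 3: f(0) returns 13 + 0 = 13

The answer is 13.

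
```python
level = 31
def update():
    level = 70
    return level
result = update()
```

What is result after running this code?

Step 1: Global level = 31.
Step 2: update() creates local level = 70, shadowing the global.
Step 3: Returns local level = 70. result = 70

The answer is 70.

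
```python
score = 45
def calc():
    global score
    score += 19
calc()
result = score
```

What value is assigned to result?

Step 1: score = 45 globally.
Step 2: calc() modifies global score: score += 19 = 64.
Step 3: result = 64

The answer is 64.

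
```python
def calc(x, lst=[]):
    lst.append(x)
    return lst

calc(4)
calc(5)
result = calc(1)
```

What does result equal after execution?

Step 1: Mutable default argument gotcha! The list [] is created once.
Step 2: Each call appends to the SAME list: [4], [4, 5], [4, 5, 1].
Step 3: result = [4, 5, 1]

The answer is [4, 5, 1].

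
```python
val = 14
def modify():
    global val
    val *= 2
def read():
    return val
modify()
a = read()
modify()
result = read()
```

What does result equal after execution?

Step 1: val = 14.
Step 2: First modify(): val = 14 * 2 = 28.
Step 3: Second modify(): val = 28 * 2 = 56.
Step 4: read() returns 56

The answer is 56.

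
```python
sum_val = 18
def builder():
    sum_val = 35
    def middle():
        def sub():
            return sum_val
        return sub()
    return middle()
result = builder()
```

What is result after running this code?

Step 1: builder() defines sum_val = 35. middle() and sub() have no local sum_val.
Step 2: sub() checks local (none), enclosing middle() (none), enclosing builder() and finds sum_val = 35.
Step 3: result = 35

The answer is 35.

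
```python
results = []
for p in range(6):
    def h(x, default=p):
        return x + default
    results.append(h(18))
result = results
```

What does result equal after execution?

Step 1: Default argument default=p is evaluated at function definition time.
Step 2: Each iteration creates h with default = current p value.
Step 3: h(18) returns 18 + default. results = [18, 19, 20, 21, 22, 23]

The answer is [18, 19, 20, 21, 22, 23].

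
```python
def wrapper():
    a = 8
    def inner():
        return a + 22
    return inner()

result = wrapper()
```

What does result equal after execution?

Step 1: wrapper() defines a = 8.
Step 2: inner() reads a = 8 from enclosing scope, returns 8 + 22 = 30.
Step 3: result = 30

The answer is 30.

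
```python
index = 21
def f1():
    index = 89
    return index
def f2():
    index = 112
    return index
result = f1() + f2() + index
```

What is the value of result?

Step 1: Each function shadows global index with its own local.
Step 2: f1() returns 89, f2() returns 112.
Step 3: Global index = 21 is unchanged. result = 89 + 112 + 21 = 222

The answer is 222.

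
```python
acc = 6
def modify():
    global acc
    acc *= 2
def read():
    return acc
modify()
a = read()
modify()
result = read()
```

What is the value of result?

Step 1: acc = 6.
Step 2: First modify(): acc = 6 * 2 = 12.
Step 3: Second modify(): acc = 12 * 2 = 24.
Step 4: read() returns 24

The answer is 24.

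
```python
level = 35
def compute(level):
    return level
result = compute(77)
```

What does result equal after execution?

Step 1: Global level = 35.
Step 2: compute(77) takes parameter level = 77, which shadows the global.
Step 3: result = 77

The answer is 77.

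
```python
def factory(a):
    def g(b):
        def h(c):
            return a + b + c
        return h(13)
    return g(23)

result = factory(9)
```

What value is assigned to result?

Step 1: a = 9, b = 23, c = 13 across three nested scopes.
Step 2: h() accesses all three via LEGB rule.
Step 3: result = 9 + 23 + 13 = 45

The answer is 45.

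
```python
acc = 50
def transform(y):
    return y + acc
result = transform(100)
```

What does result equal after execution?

Step 1: acc = 50 is defined globally.
Step 2: transform(100) uses parameter y = 100 and looks up acc from global scope = 50.
Step 3: result = 100 + 50 = 150

The answer is 150.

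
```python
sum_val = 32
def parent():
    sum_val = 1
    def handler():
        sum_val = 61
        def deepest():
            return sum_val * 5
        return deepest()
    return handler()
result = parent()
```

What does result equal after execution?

Step 1: deepest() looks up sum_val through LEGB: not local, finds sum_val = 61 in enclosing handler().
Step 2: Returns 61 * 5 = 305.
Step 3: result = 305

The answer is 305.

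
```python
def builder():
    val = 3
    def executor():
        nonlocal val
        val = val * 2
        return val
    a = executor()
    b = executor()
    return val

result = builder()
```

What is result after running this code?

Step 1: val starts at 3.
Step 2: First executor(): val = 3 * 2 = 6.
Step 3: Second executor(): val = 6 * 2 = 12.
Step 4: result = 12

The answer is 12.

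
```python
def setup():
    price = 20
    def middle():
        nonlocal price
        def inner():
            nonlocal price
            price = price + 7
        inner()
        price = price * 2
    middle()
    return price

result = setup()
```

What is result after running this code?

Step 1: price = 20.
Step 2: inner() adds 7: price = 20 + 7 = 27.
Step 3: middle() doubles: price = 27 * 2 = 54.
Step 4: result = 54

The answer is 54.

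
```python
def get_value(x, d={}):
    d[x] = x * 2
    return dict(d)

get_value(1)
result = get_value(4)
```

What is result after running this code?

Step 1: Mutable default dict is shared across calls.
Step 2: First call adds 1: 2. Second call adds 4: 8.
Step 3: result = {1: 2, 4: 8}

The answer is {1: 2, 4: 8}.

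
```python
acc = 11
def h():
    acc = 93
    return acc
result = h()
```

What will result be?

Step 1: Global acc = 11.
Step 2: h() creates local acc = 93, shadowing the global.
Step 3: Returns local acc = 93. result = 93

The answer is 93.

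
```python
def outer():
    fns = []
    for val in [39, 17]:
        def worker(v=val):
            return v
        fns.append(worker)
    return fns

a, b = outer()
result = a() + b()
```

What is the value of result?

Step 1: Default argument v=val captures val at each iteration.
Step 2: a() returns 39 (captured at first iteration), b() returns 17 (captured at second).
Step 3: result = 39 + 17 = 56

The answer is 56.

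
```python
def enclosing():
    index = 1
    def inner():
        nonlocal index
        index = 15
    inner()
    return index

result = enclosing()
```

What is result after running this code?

Step 1: enclosing() sets index = 1.
Step 2: inner() uses nonlocal to reassign index = 15.
Step 3: result = 15

The answer is 15.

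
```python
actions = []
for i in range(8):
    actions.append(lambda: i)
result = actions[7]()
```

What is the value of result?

Step 1: The loop creates 8 lambdas, all referencing the same variable i.
Step 2: After the loop, i = 7 (final value).
Step 3: actions[7]() looks up i at call time and finds 7. This is the late binding gotcha. result = 7

The answer is 7.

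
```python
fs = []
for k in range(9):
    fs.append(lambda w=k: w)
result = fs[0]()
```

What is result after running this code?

Step 1: Default argument w=k captures k's value at each iteration.
Step 2: fs[0] captured w = 0 when k was 0.
Step 3: result = 0

The answer is 0.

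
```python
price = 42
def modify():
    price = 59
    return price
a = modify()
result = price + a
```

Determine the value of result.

Step 1: Global price = 42. modify() returns local price = 59.
Step 2: a = 59. Global price still = 42.
Step 3: result = 42 + 59 = 101

The answer is 101.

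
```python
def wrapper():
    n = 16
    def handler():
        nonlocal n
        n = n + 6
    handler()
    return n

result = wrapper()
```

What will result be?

Step 1: wrapper() sets n = 16.
Step 2: handler() uses nonlocal to modify n in wrapper's scope: n = 16 + 6 = 22.
Step 3: wrapper() returns the modified n = 22

The answer is 22.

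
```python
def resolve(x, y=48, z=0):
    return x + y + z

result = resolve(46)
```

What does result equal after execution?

Step 1: resolve(46) uses defaults y = 48, z = 0.
Step 2: Returns 46 + 48 + 0 = 94.
Step 3: result = 94

The answer is 94.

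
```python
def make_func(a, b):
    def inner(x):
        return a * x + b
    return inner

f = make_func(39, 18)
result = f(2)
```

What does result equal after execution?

Step 1: make_func(39, 18) captures a = 39, b = 18.
Step 2: f(2) computes 39 * 2 + 18 = 96.
Step 3: result = 96

The answer is 96.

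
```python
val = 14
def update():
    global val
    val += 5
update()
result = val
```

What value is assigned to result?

Step 1: val = 14 globally.
Step 2: update() modifies global val: val += 5 = 19.
Step 3: result = 19

The answer is 19.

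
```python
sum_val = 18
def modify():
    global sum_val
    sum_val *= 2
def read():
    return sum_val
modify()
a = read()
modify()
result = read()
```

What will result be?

Step 1: sum_val = 18.
Step 2: First modify(): sum_val = 18 * 2 = 36.
Step 3: Second modify(): sum_val = 36 * 2 = 72.
Step 4: read() returns 72

The answer is 72.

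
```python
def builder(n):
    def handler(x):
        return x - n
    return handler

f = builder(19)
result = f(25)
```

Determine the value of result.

Step 1: builder(19) creates a closure capturing n = 19.
Step 2: f(25) computes 25 - 19 = 6.
Step 3: result = 6

The answer is 6.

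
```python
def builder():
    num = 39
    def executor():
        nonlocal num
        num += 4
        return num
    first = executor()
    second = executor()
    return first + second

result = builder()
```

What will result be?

Step 1: num starts at 39.
Step 2: First call: num = 39 + 4 = 43, returns 43.
Step 3: Second call: num = 43 + 4 = 47, returns 47.
Step 4: result = 43 + 47 = 90

The answer is 90.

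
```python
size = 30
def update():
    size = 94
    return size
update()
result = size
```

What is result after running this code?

Step 1: size = 30 globally.
Step 2: update() creates a LOCAL size = 94 (no global keyword!).
Step 3: The global size is unchanged. result = 30

The answer is 30.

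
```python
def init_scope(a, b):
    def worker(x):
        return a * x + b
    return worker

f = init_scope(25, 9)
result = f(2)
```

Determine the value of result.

Step 1: init_scope(25, 9) captures a = 25, b = 9.
Step 2: f(2) computes 25 * 2 + 9 = 59.
Step 3: result = 59

The answer is 59.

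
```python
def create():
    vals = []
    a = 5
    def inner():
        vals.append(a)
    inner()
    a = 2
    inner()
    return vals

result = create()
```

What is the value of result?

Step 1: a = 5. inner() appends current a to vals.
Step 2: First inner(): appends 5. Then a = 2.
Step 3: Second inner(): appends 2 (closure sees updated a). result = [5, 2]

The answer is [5, 2].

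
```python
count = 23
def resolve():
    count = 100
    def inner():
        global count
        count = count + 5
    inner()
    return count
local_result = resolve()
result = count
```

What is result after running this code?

Step 1: Global count = 23. resolve() creates local count = 100.
Step 2: inner() declares global count and adds 5: global count = 23 + 5 = 28.
Step 3: resolve() returns its local count = 100 (unaffected by inner).
Step 4: result = global count = 28

The answer is 28.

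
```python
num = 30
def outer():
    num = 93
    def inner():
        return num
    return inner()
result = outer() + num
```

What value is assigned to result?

Step 1: Global num = 30. outer() shadows with num = 93.
Step 2: inner() returns enclosing num = 93. outer() = 93.
Step 3: result = 93 + global num (30) = 123

The answer is 123.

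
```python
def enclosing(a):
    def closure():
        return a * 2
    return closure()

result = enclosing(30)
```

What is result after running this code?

Step 1: enclosing(30) binds parameter a = 30.
Step 2: closure() accesses a = 30 from enclosing scope.
Step 3: result = 30 * 2 = 60

The answer is 60.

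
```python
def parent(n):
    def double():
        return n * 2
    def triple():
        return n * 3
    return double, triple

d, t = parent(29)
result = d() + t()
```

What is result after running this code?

Step 1: Both closures capture the same n = 29.
Step 2: d() = 29 * 2 = 58, t() = 29 * 3 = 87.
Step 3: result = 58 + 87 = 145

The answer is 145.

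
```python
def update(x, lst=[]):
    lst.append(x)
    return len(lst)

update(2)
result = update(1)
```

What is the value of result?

Step 1: Mutable default list persists between calls.
Step 2: First call: lst = [2], len = 1. Second call: lst = [2, 1], len = 2.
Step 3: result = 2

The answer is 2.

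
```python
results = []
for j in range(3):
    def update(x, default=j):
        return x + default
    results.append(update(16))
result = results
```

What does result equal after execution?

Step 1: Default argument default=j is evaluated at function definition time.
Step 2: Each iteration creates update with default = current j value.
Step 3: update(16) returns 16 + default. results = [16, 17, 18]

The answer is [16, 17, 18].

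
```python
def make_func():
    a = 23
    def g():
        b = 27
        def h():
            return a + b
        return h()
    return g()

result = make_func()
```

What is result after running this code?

Step 1: make_func() defines a = 23. g() defines b = 27.
Step 2: h() accesses both from enclosing scopes: a = 23, b = 27.
Step 3: result = 23 + 27 = 50

The answer is 50.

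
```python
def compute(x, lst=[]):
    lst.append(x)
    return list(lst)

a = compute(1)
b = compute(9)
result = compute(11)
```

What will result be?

Step 1: Default list is shared. list() creates copies for return values.
Step 2: Internal list grows: [1] -> [1, 9] -> [1, 9, 11].
Step 3: result = [1, 9, 11]

The answer is [1, 9, 11].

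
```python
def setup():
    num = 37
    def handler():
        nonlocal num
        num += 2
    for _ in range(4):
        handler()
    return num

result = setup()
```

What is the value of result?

Step 1: num = 37.
Step 2: handler() is called 4 times in a loop, each adding 2 via nonlocal.
Step 3: num = 37 + 2 * 4 = 45

The answer is 45.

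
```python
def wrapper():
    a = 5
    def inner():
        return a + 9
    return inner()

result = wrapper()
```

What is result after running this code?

Step 1: wrapper() defines a = 5.
Step 2: inner() reads a = 5 from enclosing scope, returns 5 + 9 = 14.
Step 3: result = 14

The answer is 14.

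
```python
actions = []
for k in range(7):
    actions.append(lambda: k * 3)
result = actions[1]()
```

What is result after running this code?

Step 1: All lambdas reference the same variable k (late binding).
Step 2: After the loop, k = 6. Every lambda returns k * 3.
Step 3: actions[1]() = 6 * 3 = 18

The answer is 18.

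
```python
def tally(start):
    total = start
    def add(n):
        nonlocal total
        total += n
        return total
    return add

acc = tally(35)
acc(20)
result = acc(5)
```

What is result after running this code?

Step 1: tally(35) creates closure with total = 35.
Step 2: First acc(20): total = 35 + 20 = 55.
Step 3: Second acc(5): total = 55 + 5 = 60. result = 60

The answer is 60.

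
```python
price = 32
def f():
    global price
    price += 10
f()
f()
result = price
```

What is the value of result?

Step 1: price = 32.
Step 2: First f(): price = 32 + 10 = 42.
Step 3: Second f(): price = 42 + 10 = 52. result = 52

The answer is 52.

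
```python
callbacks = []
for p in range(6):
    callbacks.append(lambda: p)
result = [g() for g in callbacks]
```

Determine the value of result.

Step 1: All 6 lambdas share the same variable p.
Step 2: After the loop, p = 5.
Step 3: Each call returns 5. result = [5, 5, 5, 5, 5, 5]

The answer is [5, 5, 5, 5, 5, 5].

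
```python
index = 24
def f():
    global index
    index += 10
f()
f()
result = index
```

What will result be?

Step 1: index = 24.
Step 2: First f(): index = 24 + 10 = 34.
Step 3: Second f(): index = 34 + 10 = 44. result = 44

The answer is 44.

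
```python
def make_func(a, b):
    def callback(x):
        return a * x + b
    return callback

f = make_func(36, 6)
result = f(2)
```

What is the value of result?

Step 1: make_func(36, 6) captures a = 36, b = 6.
Step 2: f(2) computes 36 * 2 + 6 = 78.
Step 3: result = 78

The answer is 78.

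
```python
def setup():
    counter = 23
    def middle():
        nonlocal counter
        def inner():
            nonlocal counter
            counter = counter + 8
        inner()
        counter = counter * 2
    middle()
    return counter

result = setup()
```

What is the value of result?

Step 1: counter = 23.
Step 2: inner() adds 8: counter = 23 + 8 = 31.
Step 3: middle() doubles: counter = 31 * 2 = 62.
Step 4: result = 62

The answer is 62.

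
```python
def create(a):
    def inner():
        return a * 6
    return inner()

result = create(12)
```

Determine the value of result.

Step 1: create(12) binds parameter a = 12.
Step 2: inner() accesses a = 12 from enclosing scope.
Step 3: result = 12 * 6 = 72

The answer is 72.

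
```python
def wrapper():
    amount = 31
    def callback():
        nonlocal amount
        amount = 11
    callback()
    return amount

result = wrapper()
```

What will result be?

Step 1: wrapper() sets amount = 31.
Step 2: callback() uses nonlocal to reassign amount = 11.
Step 3: result = 11

The answer is 11.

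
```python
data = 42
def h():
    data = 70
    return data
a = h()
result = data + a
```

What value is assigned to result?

Step 1: Global data = 42. h() returns local data = 70.
Step 2: a = 70. Global data still = 42.
Step 3: result = 42 + 70 = 112

The answer is 112.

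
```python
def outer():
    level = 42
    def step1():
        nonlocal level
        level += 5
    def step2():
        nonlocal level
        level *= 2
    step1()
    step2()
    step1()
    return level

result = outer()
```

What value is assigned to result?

Step 1: level = 42.
Step 2: step1(): level = 42 + 5 = 47.
Step 3: step2(): level = 47 * 2 = 94.
Step 4: step1(): level = 94 + 5 = 99. result = 99

The answer is 99.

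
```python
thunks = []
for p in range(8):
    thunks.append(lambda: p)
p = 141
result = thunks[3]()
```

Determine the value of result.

Step 1: Lambdas capture the variable p by reference, not by value.
Step 2: After the loop, p is reassigned to 141.
Step 3: thunks[3]() looks up the current p = 141. result = 141

The answer is 141.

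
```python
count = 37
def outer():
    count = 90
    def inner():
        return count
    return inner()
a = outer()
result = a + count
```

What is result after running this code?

Step 1: outer() has local count = 90. inner() reads from enclosing.
Step 2: outer() returns 90. Global count = 37 unchanged.
Step 3: result = 90 + 37 = 127

The answer is 127.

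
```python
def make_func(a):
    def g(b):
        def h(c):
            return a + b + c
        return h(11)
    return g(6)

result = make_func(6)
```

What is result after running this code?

Step 1: a = 6, b = 6, c = 11 across three nested scopes.
Step 2: h() accesses all three via LEGB rule.
Step 3: result = 6 + 6 + 11 = 23

The answer is 23.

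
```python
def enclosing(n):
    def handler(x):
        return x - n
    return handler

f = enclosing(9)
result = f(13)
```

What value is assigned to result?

Step 1: enclosing(9) creates a closure capturing n = 9.
Step 2: f(13) computes 13 - 9 = 4.
Step 3: result = 4

The answer is 4.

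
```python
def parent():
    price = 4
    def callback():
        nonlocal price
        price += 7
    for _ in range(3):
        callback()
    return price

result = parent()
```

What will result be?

Step 1: price = 4.
Step 2: callback() is called 3 times in a loop, each adding 7 via nonlocal.
Step 3: price = 4 + 7 * 3 = 25

The answer is 25.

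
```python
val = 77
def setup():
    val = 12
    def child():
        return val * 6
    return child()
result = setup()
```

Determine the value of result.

Step 1: setup() shadows global val with val = 12.
Step 2: child() finds val = 12 in enclosing scope, computes 12 * 6 = 72.
Step 3: result = 72

The answer is 72.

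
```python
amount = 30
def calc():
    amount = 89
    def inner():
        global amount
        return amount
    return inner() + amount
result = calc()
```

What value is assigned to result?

Step 1: Global amount = 30. calc() shadows with local amount = 89.
Step 2: inner() uses global keyword, so inner() returns global amount = 30.
Step 3: calc() returns 30 + 89 = 119

The answer is 119.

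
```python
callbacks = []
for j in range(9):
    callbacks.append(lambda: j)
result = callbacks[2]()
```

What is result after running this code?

Step 1: The loop creates 9 lambdas, all referencing the same variable j.
Step 2: After the loop, j = 8 (final value).
Step 3: callbacks[2]() looks up j at call time and finds 8. This is the late binding gotcha. result = 8

The answer is 8.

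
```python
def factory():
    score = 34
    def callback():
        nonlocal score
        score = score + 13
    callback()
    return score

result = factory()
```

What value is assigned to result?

Step 1: factory() sets score = 34.
Step 2: callback() uses nonlocal to modify score in factory's scope: score = 34 + 13 = 47.
Step 3: factory() returns the modified score = 47

The answer is 47.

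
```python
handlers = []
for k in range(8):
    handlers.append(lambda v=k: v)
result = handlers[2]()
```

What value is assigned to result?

Step 1: Default argument v=k captures k's value at each iteration.
Step 2: handlers[2] captured v = 2 when k was 2.
Step 3: result = 2

The answer is 2.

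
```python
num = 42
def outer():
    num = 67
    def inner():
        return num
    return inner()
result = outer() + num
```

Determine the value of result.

Step 1: Global num = 42. outer() shadows with num = 67.
Step 2: inner() returns enclosing num = 67. outer() = 67.
Step 3: result = 67 + global num (42) = 109

The answer is 109.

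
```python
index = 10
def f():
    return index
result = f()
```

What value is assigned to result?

Step 1: index = 10 is defined in the global scope.
Step 2: f() looks up index. No local index exists, so Python checks the global scope via LEGB rule and finds index = 10.
Step 3: result = 10

The answer is 10.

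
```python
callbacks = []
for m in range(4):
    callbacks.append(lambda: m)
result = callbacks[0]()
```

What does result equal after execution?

Step 1: The loop creates 4 lambdas, all referencing the same variable m.
Step 2: After the loop, m = 3 (final value).
Step 3: callbacks[0]() looks up m at call time and finds 3. This is the late binding gotcha. result = 3

The answer is 3.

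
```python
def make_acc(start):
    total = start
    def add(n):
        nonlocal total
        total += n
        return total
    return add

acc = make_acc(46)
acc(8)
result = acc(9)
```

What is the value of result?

Step 1: make_acc(46) creates closure with total = 46.
Step 2: First acc(8): total = 46 + 8 = 54.
Step 3: Second acc(9): total = 54 + 9 = 63. result = 63

The answer is 63.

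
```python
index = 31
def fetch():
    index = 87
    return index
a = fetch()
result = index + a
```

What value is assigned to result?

Step 1: Global index = 31. fetch() returns local index = 87.
Step 2: a = 87. Global index still = 31.
Step 3: result = 31 + 87 = 118

The answer is 118.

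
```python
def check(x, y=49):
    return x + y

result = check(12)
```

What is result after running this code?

Step 1: check(12) uses default y = 49.
Step 2: Returns 12 + 49 = 61.
Step 3: result = 61

The answer is 61.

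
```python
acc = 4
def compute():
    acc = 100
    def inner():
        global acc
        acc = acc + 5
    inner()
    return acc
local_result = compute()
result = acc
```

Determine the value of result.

Step 1: Global acc = 4. compute() creates local acc = 100.
Step 2: inner() declares global acc and adds 5: global acc = 4 + 5 = 9.
Step 3: compute() returns its local acc = 100 (unaffected by inner).
Step 4: result = global acc = 9

The answer is 9.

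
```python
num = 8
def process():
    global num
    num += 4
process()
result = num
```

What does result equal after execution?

Step 1: num = 8 globally.
Step 2: process() modifies global num: num += 4 = 12.
Step 3: result = 12

The answer is 12.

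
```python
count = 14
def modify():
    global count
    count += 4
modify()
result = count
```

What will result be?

Step 1: count = 14 globally.
Step 2: modify() modifies global count: count += 4 = 18.
Step 3: result = 18

The answer is 18.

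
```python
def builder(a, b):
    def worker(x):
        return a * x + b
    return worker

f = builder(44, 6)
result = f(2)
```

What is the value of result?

Step 1: builder(44, 6) captures a = 44, b = 6.
Step 2: f(2) computes 44 * 2 + 6 = 94.
Step 3: result = 94

The answer is 94.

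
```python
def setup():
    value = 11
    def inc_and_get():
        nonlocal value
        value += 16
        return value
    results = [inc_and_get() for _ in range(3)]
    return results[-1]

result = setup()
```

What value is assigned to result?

Step 1: value = 11.
Step 2: Three calls to inc_and_get(), each adding 16.
Step 3: Last value = 11 + 16 * 3 = 59

The answer is 59.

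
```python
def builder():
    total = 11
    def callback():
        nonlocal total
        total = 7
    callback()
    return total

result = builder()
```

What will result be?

Step 1: builder() sets total = 11.
Step 2: callback() uses nonlocal to reassign total = 7.
Step 3: result = 7

The answer is 7.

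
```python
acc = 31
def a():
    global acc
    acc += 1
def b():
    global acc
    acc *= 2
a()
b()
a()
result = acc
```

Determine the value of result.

Step 1: acc = 31.
Step 2: a(): acc = 31 + 1 = 32.
Step 3: b(): acc = 32 * 2 = 64.
Step 4: a(): acc = 64 + 1 = 65

The answer is 65.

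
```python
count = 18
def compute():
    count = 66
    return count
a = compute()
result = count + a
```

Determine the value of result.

Step 1: Global count = 18. compute() returns local count = 66.
Step 2: a = 66. Global count still = 18.
Step 3: result = 18 + 66 = 84

The answer is 84.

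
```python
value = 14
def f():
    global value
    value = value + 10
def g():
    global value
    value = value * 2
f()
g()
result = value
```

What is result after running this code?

Step 1: value = 14.
Step 2: f() adds 10: value = 14 + 10 = 24.
Step 3: g() doubles: value = 24 * 2 = 48.
Step 4: result = 48

The answer is 48.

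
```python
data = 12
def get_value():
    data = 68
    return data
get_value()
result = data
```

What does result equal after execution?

Step 1: data = 12 globally.
Step 2: get_value() creates a LOCAL data = 68 (no global keyword!).
Step 3: The global data is unchanged. result = 12

The answer is 12.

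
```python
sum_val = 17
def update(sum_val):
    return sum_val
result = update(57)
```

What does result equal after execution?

Step 1: Global sum_val = 17.
Step 2: update(57) takes parameter sum_val = 57, which shadows the global.
Step 3: result = 57

The answer is 57.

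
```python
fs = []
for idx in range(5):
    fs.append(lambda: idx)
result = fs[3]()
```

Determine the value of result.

Step 1: The loop creates 5 lambdas, all referencing the same variable idx.
Step 2: After the loop, idx = 4 (final value).
Step 3: fs[3]() looks up idx at call time and finds 4. This is the late binding gotcha. result = 4

The answer is 4.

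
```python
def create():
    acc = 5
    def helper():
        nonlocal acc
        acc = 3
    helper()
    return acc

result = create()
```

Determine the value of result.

Step 1: create() sets acc = 5.
Step 2: helper() uses nonlocal to reassign acc = 3.
Step 3: result = 3

The answer is 3.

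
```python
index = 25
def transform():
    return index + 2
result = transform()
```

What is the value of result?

Step 1: index = 25 is defined globally.
Step 2: transform() looks up index from global scope = 25, then computes 25 + 2 = 27.
Step 3: result = 27

The answer is 27.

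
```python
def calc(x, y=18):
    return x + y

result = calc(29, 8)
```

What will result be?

Step 1: calc(29, 8) overrides default y with 8.
Step 2: Returns 29 + 8 = 37.
Step 3: result = 37

The answer is 37.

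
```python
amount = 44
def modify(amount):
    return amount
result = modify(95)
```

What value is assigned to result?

Step 1: Global amount = 44.
Step 2: modify(95) takes parameter amount = 95, which shadows the global.
Step 3: result = 95

The answer is 95.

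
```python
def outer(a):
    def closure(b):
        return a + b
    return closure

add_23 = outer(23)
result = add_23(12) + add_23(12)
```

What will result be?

Step 1: add_23 captures a = 23.
Step 2: add_23(12) = 23 + 12 = 35, called twice.
Step 3: result = 35 + 35 = 70

The answer is 70.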